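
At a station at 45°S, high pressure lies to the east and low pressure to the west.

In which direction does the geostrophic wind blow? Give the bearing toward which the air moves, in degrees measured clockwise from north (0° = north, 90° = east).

180°

The pressure-gradient force points toward the west (bearing 270°).
Geostrophic balance: in the Southern Hemisphere the Coriolis force deflects motion to the left, so the geostrophic wind blows 90° to the left of the pressure-gradient force (low pressure on the right).
Rotating 270° by 90° counterclockwise gives 180° — the wind blows toward the south.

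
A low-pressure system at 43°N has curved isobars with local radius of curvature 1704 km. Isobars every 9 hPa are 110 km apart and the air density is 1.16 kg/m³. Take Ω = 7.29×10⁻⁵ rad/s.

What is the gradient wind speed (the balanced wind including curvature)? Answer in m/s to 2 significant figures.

Coriolis parameter at 43°N:
f = 2Ω sin φ = 2 × 7.29×10⁻⁵ × sin 43° = 9.94×10⁻⁵ s⁻¹
Pressure gradient: |∂P/∂n| = 900 Pa / 110000 m = 8.18×10⁻³ Pa/m
Geostrophic speed: V_g = |∂P/∂n|/(fρ) = 8.18×10⁻³/(9.94×10⁻⁵ × 1.16) = 70.9 m/s
Around a low, centrifugal force acts outward with Coriolis, so pressure-gradient force balances both:
(1/ρ)|∂P/∂n| = fV + V²/R  →  V² + fR·V − fR·V_g = 0
With fR = 9.94×10⁻⁵ × 1704×10³ m = 169 m/s:
V = [−fR + √((fR)² + 4 fR V_g)]/2 = [−169 + √(169² + 4×169×70.9)]/2 = 53.8 m/s
Subgeostrophic (V < V_g = 70.9 m/s), as expected around a low.

54 m/s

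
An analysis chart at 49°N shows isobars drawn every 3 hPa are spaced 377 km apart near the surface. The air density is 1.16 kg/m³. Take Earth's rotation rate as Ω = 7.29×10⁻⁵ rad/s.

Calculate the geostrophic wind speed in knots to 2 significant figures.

12 knots

Coriolis parameter at 49°N:
f = 2Ω sin φ = 2 × 7.29×10⁻⁵ × sin 49° = 1.10×10⁻⁴ s⁻¹
Pressure gradient: |∂P/∂n| = 300 Pa / 377000 m = 7.96×10⁻⁴ Pa/m
Geostrophic balance (pressure-gradient force = Coriolis force):
V_g = (1/(fρ)) |∂P/∂n| = 7.96×10⁻⁴ / (1.10×10⁻⁴ × 1.16) = 6.23 m/s
Converting: 6.23 m/s × 1.944 = 12 knots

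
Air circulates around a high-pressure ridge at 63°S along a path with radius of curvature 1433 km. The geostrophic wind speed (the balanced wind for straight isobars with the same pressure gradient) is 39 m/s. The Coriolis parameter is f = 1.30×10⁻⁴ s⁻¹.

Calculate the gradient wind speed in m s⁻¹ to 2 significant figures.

56 m s⁻¹

Around a high, pressure-gradient force acts outward with centrifugal, so Coriolis balances both:
fV = (1/ρ)|∂P/∂n| + V²/R  →  V² − fR·V + fR·V_g = 0
With fR = 1.30×10⁻⁴ × 1433×10³ m = 186 m/s:
V = [fR − √((fR)² − 4 fR V_g)]/2 = [186 − √(186² − 4×186×39)]/2 = 55.6 m/s
Supergeostrophic (V > V_g = 39 m/s), as expected around a high.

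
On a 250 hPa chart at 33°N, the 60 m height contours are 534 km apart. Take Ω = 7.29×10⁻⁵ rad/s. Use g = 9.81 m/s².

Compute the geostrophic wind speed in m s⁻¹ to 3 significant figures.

Coriolis parameter at 33°N:
f = 2Ω sin φ = 2 × 7.29×10⁻⁵ × sin 33° = 7.94×10⁻⁵ s⁻¹
Height gradient: |∂Z/∂n| = 60 m / 534000 m = 1.12×10⁻⁴
On a pressure surface, geostrophic balance gives V_g = (g/f)|∂Z/∂n|:
V_g = 9.81 × 1.12×10⁻⁴ / 7.94×10⁻⁵ = 13.9 m/s

13.9 m s⁻¹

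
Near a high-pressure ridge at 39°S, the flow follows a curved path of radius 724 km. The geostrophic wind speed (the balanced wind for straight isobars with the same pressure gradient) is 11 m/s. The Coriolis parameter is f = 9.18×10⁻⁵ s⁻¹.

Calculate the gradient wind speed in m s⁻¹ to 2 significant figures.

Around a high, pressure-gradient force acts outward with centrifugal, so Coriolis balances both:
fV = (1/ρ)|∂P/∂n| + V²/R  →  V² − fR·V + fR·V_g = 0
With fR = 9.18×10⁻⁵ × 724×10³ m = 66.5 m/s:
V = [fR − √((fR)² − 4 fR V_g)]/2 = [66.5 − √(66.5² − 4×66.5×11)]/2 = 13.9 m/s
Supergeostrophic (V > V_g = 11 m/s), as expected around a high.

14 m s⁻¹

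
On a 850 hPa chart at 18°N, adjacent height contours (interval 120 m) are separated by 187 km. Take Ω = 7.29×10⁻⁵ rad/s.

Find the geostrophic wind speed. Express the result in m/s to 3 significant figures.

140 m/s

Coriolis parameter at 18°N:
f = 2Ω sin φ = 2 × 7.29×10⁻⁵ × sin 18° = 4.51×10⁻⁵ s⁻¹
Height gradient: |∂Z/∂n| = 120 m / 187000 m = 6.42×10⁻⁴
On a pressure surface, geostrophic balance gives V_g = (g/f)|∂Z/∂n|:
V_g = 9.81 × 6.42×10⁻⁴ / 4.51×10⁻⁵ = 140 m/s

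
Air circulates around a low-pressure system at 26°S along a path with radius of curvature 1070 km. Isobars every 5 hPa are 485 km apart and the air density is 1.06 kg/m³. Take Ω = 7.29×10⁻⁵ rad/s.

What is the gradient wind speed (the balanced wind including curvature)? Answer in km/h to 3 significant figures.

Coriolis parameter at 26°S:
f = 2Ω sin φ = 2 × 7.29×10⁻⁵ × sin 26° = 6.39×10⁻⁵ s⁻¹
Pressure gradient: |∂P/∂n| = 500 Pa / 485000 m = 1.03×10⁻³ Pa/m
Geostrophic speed: V_g = |∂P/∂n|/(fρ) = 1.03×10⁻³/(6.39×10⁻⁵ × 1.06) = 15.2 m/s
Around a low, centrifugal force acts outward with Coriolis, so pressure-gradient force balances both:
(1/ρ)|∂P/∂n| = fV + V²/R  →  V² + fR·V − fR·V_g = 0
With fR = 6.39×10⁻⁵ × 1070×10³ m = 68.4 m/s:
V = [−fR + √((fR)² + 4 fR V_g)]/2 = [−68.4 + √(68.4² + 4×68.4×15.2)]/2 = 12.8 m/s
Subgeostrophic (V < V_g = 15.2 m/s), as expected around a low.
Converting: 12.8 m/s × 3.6 = 46.1 km/h

46.1 km/h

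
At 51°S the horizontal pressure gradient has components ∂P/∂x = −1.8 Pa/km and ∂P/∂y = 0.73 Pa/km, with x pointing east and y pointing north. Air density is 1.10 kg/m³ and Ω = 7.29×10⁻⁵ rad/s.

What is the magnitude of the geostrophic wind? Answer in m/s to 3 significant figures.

Coriolis parameter at 51°S:
f = 2Ω sin φ = 2 × 7.29×10⁻⁵ × sin 51° = 1.13×10⁻⁴ s⁻¹
In the Southern Hemisphere f is negative: f = −1.13×10⁻⁴ s⁻¹.
Component geostrophic relations (x east, y north):
u_g = −(1/(fρ)) ∂P/∂y,  v_g = (1/(fρ)) ∂P/∂x
u_g = −(0.73×10⁻³)/(−1.13×10⁻⁴ × 1.10) = 5.86 m/s;  v_g = (−1.8×10⁻³)/(−1.13×10⁻⁴ × 1.10) = 14.4 m/s
|V_g| = √(u_g² + v_g²) = 15.6 m/s

15.6 m/s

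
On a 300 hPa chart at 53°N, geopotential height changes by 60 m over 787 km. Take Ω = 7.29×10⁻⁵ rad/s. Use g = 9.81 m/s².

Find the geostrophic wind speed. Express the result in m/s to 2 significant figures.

Coriolis parameter at 53°N:
f = 2Ω sin φ = 2 × 7.29×10⁻⁵ × sin 53° = 1.16×10⁻⁴ s⁻¹
Height gradient: |∂Z/∂n| = 60 m / 787000 m = 7.62×10⁻⁵
On a pressure surface, geostrophic balance gives V_g = (g/f)|∂Z/∂n|:
V_g = 9.81 × 7.62×10⁻⁵ / 1.16×10⁻⁴ = 6.42 m/s

6.4 m/s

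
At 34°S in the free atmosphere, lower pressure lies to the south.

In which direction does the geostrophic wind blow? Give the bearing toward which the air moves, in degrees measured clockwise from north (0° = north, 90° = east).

The pressure-gradient force points toward the south (bearing 180°).
Geostrophic balance: in the Southern Hemisphere the Coriolis force deflects motion to the left, so the geostrophic wind blows 90° to the left of the pressure-gradient force (low pressure on the right).
Rotating 180° by 90° counterclockwise gives 090° — the wind blows toward the east.

090°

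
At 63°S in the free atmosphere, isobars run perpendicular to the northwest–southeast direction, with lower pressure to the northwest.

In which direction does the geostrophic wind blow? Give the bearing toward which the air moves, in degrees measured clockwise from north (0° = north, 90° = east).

The pressure-gradient force points toward the northwest (bearing 315°).
Geostrophic balance: in the Southern Hemisphere the Coriolis force deflects motion to the left, so the geostrophic wind blows 90° to the left of the pressure-gradient force (low pressure on the right).
Rotating 315° by 90° counterclockwise gives 225° — the wind blows toward the southwest.

225°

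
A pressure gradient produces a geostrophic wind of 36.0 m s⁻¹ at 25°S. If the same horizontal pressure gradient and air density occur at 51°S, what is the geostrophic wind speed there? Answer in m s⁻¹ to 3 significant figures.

With the same pressure gradient and density, V_g ∝ 1/f ∝ 1/sin φ.
V₂ = V₁ · sin φ₁ / sin φ₂ = 36.0 × sin 25° / sin 51°
V₂ = 36.0 × 0.4226/0.7771 = 19.6 m s⁻¹

19.6 m s⁻¹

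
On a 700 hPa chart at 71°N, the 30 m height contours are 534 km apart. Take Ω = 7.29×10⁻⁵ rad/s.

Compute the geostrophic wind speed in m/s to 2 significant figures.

Coriolis parameter at 71°N:
f = 2Ω sin φ = 2 × 7.29×10⁻⁵ × sin 71° = 1.38×10⁻⁴ s⁻¹
Height gradient: |∂Z/∂n| = 30 m / 534000 m = 5.62×10⁻⁵
On a pressure surface, geostrophic balance gives V_g = (g/f)|∂Z/∂n|:
V_g = 9.81 × 5.62×10⁻⁵ / 1.38×10⁻⁴ = 4.00 m/s

4.0 m/s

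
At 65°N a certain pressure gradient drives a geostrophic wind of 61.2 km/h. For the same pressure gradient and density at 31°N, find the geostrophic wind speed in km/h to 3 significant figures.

With the same pressure gradient and density, V_g ∝ 1/f ∝ 1/sin φ.
V₂ = V₁ · sin φ₁ / sin φ₂ = 61.2 × sin 65° / sin 31°
V₂ = 61.2 × 0.9063/0.5150 = 108 km/h

108 km/h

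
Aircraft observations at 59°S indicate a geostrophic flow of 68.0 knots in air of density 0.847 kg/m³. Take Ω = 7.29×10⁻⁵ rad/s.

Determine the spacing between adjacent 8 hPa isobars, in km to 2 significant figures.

220 km

Coriolis parameter at 59°S:
f = 2Ω sin φ = 2 × 7.29×10⁻⁵ × sin 59° = 1.25×10⁻⁴ s⁻¹
Wind speed in SI: 68.0 knots = 35.0 m/s
Geostrophic balance rearranged: |∂P/∂n| = f ρ V_g
|∂P/∂n| = 1.25×10⁻⁴ × 0.847 × 35.0 = 3.70×10⁻³ Pa/m
Isobar spacing: Δn = ΔP/|∂P/∂n| = 800 Pa / 3.70×10⁻³ Pa/m = 216041 m ≈ 220 km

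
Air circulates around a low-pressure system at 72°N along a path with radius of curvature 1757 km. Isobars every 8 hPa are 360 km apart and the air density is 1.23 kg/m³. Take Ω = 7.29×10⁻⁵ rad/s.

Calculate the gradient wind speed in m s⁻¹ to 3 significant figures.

Coriolis parameter at 72°N:
f = 2Ω sin φ = 2 × 7.29×10⁻⁵ × sin 72° = 1.39×10⁻⁴ s⁻¹
Pressure gradient: |∂P/∂n| = 800 Pa / 360000 m = 2.22×10⁻³ Pa/m
Geostrophic speed: V_g = |∂P/∂n|/(fρ) = 2.22×10⁻³/(1.39×10⁻⁴ × 1.23) = 13.0 m/s
Around a low, centrifugal force acts outward with Coriolis, so pressure-gradient force balances both:
(1/ρ)|∂P/∂n| = fV + V²/R  →  V² + fR·V − fR·V_g = 0
With fR = 1.39×10⁻⁴ × 1757×10³ m = 244 m/s:
V = [−fR + √((fR)² + 4 fR V_g)]/2 = [−244 + √(244² + 4×244×13)]/2 = 12.4 m/s
Subgeostrophic (V < V_g = 13 m/s), as expected around a low.

12.4 m s⁻¹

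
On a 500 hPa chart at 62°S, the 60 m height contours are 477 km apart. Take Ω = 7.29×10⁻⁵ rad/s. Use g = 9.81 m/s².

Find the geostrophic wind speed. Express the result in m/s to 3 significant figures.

Coriolis parameter at 62°S:
f = 2Ω sin φ = 2 × 7.29×10⁻⁵ × sin 62° = 1.29×10⁻⁴ s⁻¹
Height gradient: |∂Z/∂n| = 60 m / 477000 m = 1.26×10⁻⁴
On a pressure surface, geostrophic balance gives V_g = (g/f)|∂Z/∂n|:
V_g = 9.81 × 1.26×10⁻⁴ / 1.29×10⁻⁴ = 9.59 m/s

9.59 m/s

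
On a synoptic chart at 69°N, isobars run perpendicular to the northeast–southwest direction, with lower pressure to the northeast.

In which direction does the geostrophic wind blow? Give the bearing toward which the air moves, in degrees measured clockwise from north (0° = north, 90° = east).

135°

The pressure-gradient force points toward the northeast (bearing 045°).
Geostrophic balance: in the Northern Hemisphere the Coriolis force deflects motion to the right, so the geostrophic wind blows 90° to the right of the pressure-gradient force (low pressure on the left).
Rotating 045° by 90° clockwise gives 135° — the wind blows toward the southeast.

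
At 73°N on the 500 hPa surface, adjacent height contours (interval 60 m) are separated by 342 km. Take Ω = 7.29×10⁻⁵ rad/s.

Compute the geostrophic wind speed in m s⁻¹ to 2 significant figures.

12 m s⁻¹

Coriolis parameter at 73°N:
f = 2Ω sin φ = 2 × 7.29×10⁻⁵ × sin 73° = 1.39×10⁻⁴ s⁻¹
Height gradient: |∂Z/∂n| = 60 m / 342000 m = 1.75×10⁻⁴
On a pressure surface, geostrophic balance gives V_g = (g/f)|∂Z/∂n|:
V_g = 9.81 × 1.75×10⁻⁴ / 1.39×10⁻⁴ = 12.3 m/s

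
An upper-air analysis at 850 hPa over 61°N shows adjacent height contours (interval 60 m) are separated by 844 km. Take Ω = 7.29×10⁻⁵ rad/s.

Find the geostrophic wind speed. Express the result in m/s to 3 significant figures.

Coriolis parameter at 61°N:
f = 2Ω sin φ = 2 × 7.29×10⁻⁵ × sin 61° = 1.28×10⁻⁴ s⁻¹
Height gradient: |∂Z/∂n| = 60 m / 844000 m = 7.11×10⁻⁵
On a pressure surface, geostrophic balance gives V_g = (g/f)|∂Z/∂n|:
V_g = 9.81 × 7.11×10⁻⁵ / 1.28×10⁻⁴ = 5.47 m/s

5.47 m/s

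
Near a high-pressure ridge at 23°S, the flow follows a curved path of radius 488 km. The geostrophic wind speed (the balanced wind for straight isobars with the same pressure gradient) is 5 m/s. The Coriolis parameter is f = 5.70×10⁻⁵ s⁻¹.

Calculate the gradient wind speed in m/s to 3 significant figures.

6.54 m/s

Around a high, pressure-gradient force acts outward with centrifugal, so Coriolis balances both:
fV = (1/ρ)|∂P/∂n| + V²/R  →  V² − fR·V + fR·V_g = 0
With fR = 5.70×10⁻⁵ × 488×10³ m = 27.8 m/s:
V = [fR − √((fR)² − 4 fR V_g)]/2 = [27.8 − √(27.8² − 4×27.8×5)]/2 = 6.54 m/s
Supergeostrophic (V > V_g = 5 m/s), as expected around a high.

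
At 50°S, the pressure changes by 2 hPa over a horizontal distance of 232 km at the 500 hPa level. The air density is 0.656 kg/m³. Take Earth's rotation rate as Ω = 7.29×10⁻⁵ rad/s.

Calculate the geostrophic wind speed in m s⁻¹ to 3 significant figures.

Coriolis parameter at 50°S:
f = 2Ω sin φ = 2 × 7.29×10⁻⁵ × sin 50° = 1.12×10⁻⁴ s⁻¹
Pressure gradient: |∂P/∂n| = 200 Pa / 232000 m = 8.62×10⁻⁴ Pa/m
Geostrophic balance (pressure-gradient force = Coriolis force):
V_g = (1/(fρ)) |∂P/∂n| = 8.62×10⁻⁴ / (1.12×10⁻⁴ × 0.656) = 11.8 m/s

11.8 m s⁻¹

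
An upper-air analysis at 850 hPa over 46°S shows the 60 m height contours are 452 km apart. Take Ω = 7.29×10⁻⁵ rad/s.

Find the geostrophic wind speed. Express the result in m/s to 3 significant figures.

12.4 m/s

Coriolis parameter at 46°S:
f = 2Ω sin φ = 2 × 7.29×10⁻⁵ × sin 46° = 1.05×10⁻⁴ s⁻¹
Height gradient: |∂Z/∂n| = 60 m / 452000 m = 1.33×10⁻⁴
On a pressure surface, geostrophic balance gives V_g = (g/f)|∂Z/∂n|:
V_g = 9.81 × 1.33×10⁻⁴ / 1.05×10⁻⁴ = 12.4 m/s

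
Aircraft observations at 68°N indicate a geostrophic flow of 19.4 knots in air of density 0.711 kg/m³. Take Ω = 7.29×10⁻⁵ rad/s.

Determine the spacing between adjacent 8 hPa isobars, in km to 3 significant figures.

834 km

Coriolis parameter at 68°N:
f = 2Ω sin φ = 2 × 7.29×10⁻⁵ × sin 68° = 1.35×10⁻⁴ s⁻¹
Wind speed in SI: 19.4 knots = 9.98 m/s
Geostrophic balance rearranged: |∂P/∂n| = f ρ V_g
|∂P/∂n| = 1.35×10⁻⁴ × 0.711 × 9.98 = 9.59×10⁻⁴ Pa/m
Isobar spacing: Δn = ΔP/|∂P/∂n| = 800 Pa / 9.59×10⁻⁴ Pa/m = 833983 m ≈ 834 km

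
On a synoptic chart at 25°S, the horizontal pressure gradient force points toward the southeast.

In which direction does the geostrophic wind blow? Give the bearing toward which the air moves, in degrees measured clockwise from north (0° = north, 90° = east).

The pressure-gradient force points toward the southeast (bearing 135°).
Geostrophic balance: in the Southern Hemisphere the Coriolis force deflects motion to the left, so the geostrophic wind blows 90° to the left of the pressure-gradient force (low pressure on the right).
Rotating 135° by 90° counterclockwise gives 045° — the wind blows toward the northeast.

045°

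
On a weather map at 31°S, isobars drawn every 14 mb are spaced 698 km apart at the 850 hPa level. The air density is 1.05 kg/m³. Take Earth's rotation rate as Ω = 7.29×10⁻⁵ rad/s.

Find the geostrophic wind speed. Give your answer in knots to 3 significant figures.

Coriolis parameter at 31°S:
f = 2Ω sin φ = 2 × 7.29×10⁻⁵ × sin 31° = 7.51×10⁻⁵ s⁻¹
Pressure gradient: |∂P/∂n| = 1400 Pa / 698000 m = 2.01×10⁻³ Pa/m
Geostrophic balance (pressure-gradient force = Coriolis force):
V_g = (1/(fρ)) |∂P/∂n| = 2.01×10⁻³ / (7.51×10⁻⁵ × 1.05) = 25.4 m/s
Converting: 25.4 m/s × 1.944 = 49.4 knots

49.4 knots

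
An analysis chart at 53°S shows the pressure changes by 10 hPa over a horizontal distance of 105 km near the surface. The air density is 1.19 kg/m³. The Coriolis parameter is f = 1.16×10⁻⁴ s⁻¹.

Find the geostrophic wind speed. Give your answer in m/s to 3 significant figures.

Pressure gradient: |∂P/∂n| = 1000 Pa / 105000 m = 9.52×10⁻³ Pa/m
Geostrophic balance (pressure-gradient force = Coriolis force):
V_g = (1/(fρ)) |∂P/∂n| = 9.52×10⁻³ / (1.16×10⁻⁴ × 1.19) = 69.0 m/s

69.0 m/s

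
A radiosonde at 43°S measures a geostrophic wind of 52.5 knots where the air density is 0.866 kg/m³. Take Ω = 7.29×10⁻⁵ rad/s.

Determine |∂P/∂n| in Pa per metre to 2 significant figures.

2.3×10⁻³ Pa/m

Coriolis parameter at 43°S:
f = 2Ω sin φ = 2 × 7.29×10⁻⁵ × sin 43° = 9.94×10⁻⁵ s⁻¹
Wind speed in SI: 52.5 knots = 27.0 m/s
Geostrophic balance rearranged: |∂P/∂n| = f ρ V_g
|∂P/∂n| = 9.94×10⁻⁵ × 0.866 × 27.0 = 2.33×10⁻³ Pa/m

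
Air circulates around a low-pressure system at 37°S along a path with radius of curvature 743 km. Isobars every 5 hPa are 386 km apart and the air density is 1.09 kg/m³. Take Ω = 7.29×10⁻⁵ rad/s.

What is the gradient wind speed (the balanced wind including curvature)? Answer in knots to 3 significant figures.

Coriolis parameter at 37°S:
f = 2Ω sin φ = 2 × 7.29×10⁻⁵ × sin 37° = 8.77×10⁻⁵ s⁻¹
Pressure gradient: |∂P/∂n| = 500 Pa / 386000 m = 1.30×10⁻³ Pa/m
Geostrophic speed: V_g = |∂P/∂n|/(fρ) = 1.30×10⁻³/(8.77×10⁻⁵ × 1.09) = 13.5 m/s
Around a low, centrifugal force acts outward with Coriolis, so pressure-gradient force balances both:
(1/ρ)|∂P/∂n| = fV + V²/R  →  V² + fR·V − fR·V_g = 0
With fR = 8.77×10⁻⁵ × 743×10³ m = 65.2 m/s:
V = [−fR + √((fR)² + 4 fR V_g)]/2 = [−65.2 + √(65.2² + 4×65.2×13.5)]/2 = 11.5 m/s
Subgeostrophic (V < V_g = 13.5 m/s), as expected around a low.
Converting: 11.5 m/s × 1.944 = 22.4 knots

22.4 knots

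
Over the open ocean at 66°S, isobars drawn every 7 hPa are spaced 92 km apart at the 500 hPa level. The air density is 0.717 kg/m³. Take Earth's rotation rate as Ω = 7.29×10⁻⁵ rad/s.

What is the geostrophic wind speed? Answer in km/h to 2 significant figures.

290 km/h

Coriolis parameter at 66°S:
f = 2Ω sin φ = 2 × 7.29×10⁻⁵ × sin 66° = 1.33×10⁻⁴ s⁻¹
Pressure gradient: |∂P/∂n| = 700 Pa / 92000 m = 7.61×10⁻³ Pa/m
Geostrophic balance (pressure-gradient force = Coriolis force):
V_g = (1/(fρ)) |∂P/∂n| = 7.61×10⁻³ / (1.33×10⁻⁴ × 0.717) = 79.7 m/s
Converting: 79.7 m/s × 3.6 = 290 km/h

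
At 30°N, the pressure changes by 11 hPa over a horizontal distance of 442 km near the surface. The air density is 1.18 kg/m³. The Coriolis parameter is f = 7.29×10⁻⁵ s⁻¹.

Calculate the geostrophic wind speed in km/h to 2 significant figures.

Pressure gradient: |∂P/∂n| = 1100 Pa / 442000 m = 2.49×10⁻³ Pa/m
Geostrophic balance (pressure-gradient force = Coriolis force):
V_g = (1/(fρ)) |∂P/∂n| = 2.49×10⁻³ / (7.29×10⁻⁵ × 1.18) = 28.9 m/s
Converting: 28.9 m/s × 3.6 = 100 km/h

100 km/h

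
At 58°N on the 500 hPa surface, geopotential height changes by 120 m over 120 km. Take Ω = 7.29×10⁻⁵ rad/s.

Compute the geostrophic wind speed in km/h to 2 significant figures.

Coriolis parameter at 58°N:
f = 2Ω sin φ = 2 × 7.29×10⁻⁵ × sin 58° = 1.24×10⁻⁴ s⁻¹
Height gradient: |∂Z/∂n| = 120 m / 120000 m = 1.00×10⁻³
On a pressure surface, geostrophic balance gives V_g = (g/f)|∂Z/∂n|:
V_g = 9.81 × 1.00×10⁻³ / 1.24×10⁻⁴ = 79.3 m/s
Converting: 79.3 m/s × 3.6 = 290 km/h

290 km/h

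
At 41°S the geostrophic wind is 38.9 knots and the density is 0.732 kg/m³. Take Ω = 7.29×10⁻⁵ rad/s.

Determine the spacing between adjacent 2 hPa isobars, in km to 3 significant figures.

143 km

Coriolis parameter at 41°S:
f = 2Ω sin φ = 2 × 7.29×10⁻⁵ × sin 41° = 9.57×10⁻⁵ s⁻¹
Wind speed in SI: 38.9 knots = 20.0 m/s
Geostrophic balance rearranged: |∂P/∂n| = f ρ V_g
|∂P/∂n| = 9.57×10⁻⁵ × 0.732 × 20.0 = 1.40×10⁻³ Pa/m
Isobar spacing: Δn = ΔP/|∂P/∂n| = 200 Pa / 1.40×10⁻³ Pa/m = 142735 m ≈ 143 km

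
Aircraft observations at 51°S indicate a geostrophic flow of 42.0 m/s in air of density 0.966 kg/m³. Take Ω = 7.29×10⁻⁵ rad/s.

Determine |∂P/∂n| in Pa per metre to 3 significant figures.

4.60×10⁻³ Pa/m

Coriolis parameter at 51°S:
f = 2Ω sin φ = 2 × 7.29×10⁻⁵ × sin 51° = 1.13×10⁻⁴ s⁻¹
Geostrophic balance rearranged: |∂P/∂n| = f ρ V_g
|∂P/∂n| = 1.13×10⁻⁴ × 0.966 × 42.0 = 4.60×10⁻³ Pa/m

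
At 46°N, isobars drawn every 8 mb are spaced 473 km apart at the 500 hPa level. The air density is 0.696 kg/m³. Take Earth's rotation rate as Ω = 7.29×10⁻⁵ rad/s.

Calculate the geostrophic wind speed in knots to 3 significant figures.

Coriolis parameter at 46°N:
f = 2Ω sin φ = 2 × 7.29×10⁻⁵ × sin 46° = 1.05×10⁻⁴ s⁻¹
Pressure gradient: |∂P/∂n| = 800 Pa / 473000 m = 1.69×10⁻³ Pa/m
Geostrophic balance (pressure-gradient force = Coriolis force):
V_g = (1/(fρ)) |∂P/∂n| = 1.69×10⁻³ / (1.05×10⁻⁴ × 0.696) = 23.2 m/s
Converting: 23.2 m/s × 1.944 = 45.0 knots

45.0 knots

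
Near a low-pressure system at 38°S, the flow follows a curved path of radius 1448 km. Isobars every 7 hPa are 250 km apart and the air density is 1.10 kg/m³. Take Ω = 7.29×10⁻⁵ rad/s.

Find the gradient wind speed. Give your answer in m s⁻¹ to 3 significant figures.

23.9 m s⁻¹

Coriolis parameter at 38°S:
f = 2Ω sin φ = 2 × 7.29×10⁻⁵ × sin 38° = 8.98×10⁻⁵ s⁻¹
Pressure gradient: |∂P/∂n| = 700 Pa / 250000 m = 2.80×10⁻³ Pa/m
Geostrophic speed: V_g = |∂P/∂n|/(fρ) = 2.80×10⁻³/(8.98×10⁻⁵ × 1.10) = 28.4 m/s
Around a low, centrifugal force acts outward with Coriolis, so pressure-gradient force balances both:
(1/ρ)|∂P/∂n| = fV + V²/R  →  V² + fR·V − fR·V_g = 0
With fR = 8.98×10⁻⁵ × 1448×10³ m = 130 m/s:
V = [−fR + √((fR)² + 4 fR V_g)]/2 = [−130 + √(130² + 4×130×28.4)]/2 = 23.9 m/s
Subgeostrophic (V < V_g = 28.4 m/s), as expected around a low.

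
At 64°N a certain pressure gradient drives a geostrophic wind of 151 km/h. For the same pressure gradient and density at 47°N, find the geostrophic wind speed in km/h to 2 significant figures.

190 km/h

With the same pressure gradient and density, V_g ∝ 1/f ∝ 1/sin φ.
V₂ = V₁ · sin φ₁ / sin φ₂ = 151 × sin 64° / sin 47°
V₂ = 151 × 0.8988/0.7314 = 190 km/h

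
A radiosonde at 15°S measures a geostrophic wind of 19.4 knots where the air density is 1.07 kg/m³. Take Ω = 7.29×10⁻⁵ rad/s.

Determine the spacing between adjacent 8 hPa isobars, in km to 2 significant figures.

2000 km

Coriolis parameter at 15°S:
f = 2Ω sin φ = 2 × 7.29×10⁻⁵ × sin 15° = 3.77×10⁻⁵ s⁻¹
Wind speed in SI: 19.4 knots = 9.98 m/s
Geostrophic balance rearranged: |∂P/∂n| = f ρ V_g
|∂P/∂n| = 3.77×10⁻⁵ × 1.07 × 9.98 = 4.03×10⁻⁴ Pa/m
Isobar spacing: Δn = ΔP/|∂P/∂n| = 800 Pa / 4.03×10⁻⁴ Pa/m = 1985238 m ≈ 2000 km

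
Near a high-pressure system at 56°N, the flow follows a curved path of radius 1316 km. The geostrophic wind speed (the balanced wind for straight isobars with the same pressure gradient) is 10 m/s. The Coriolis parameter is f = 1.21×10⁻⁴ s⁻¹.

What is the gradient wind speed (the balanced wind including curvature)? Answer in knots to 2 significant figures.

21 knots

Around a high, pressure-gradient force acts outward with centrifugal, so Coriolis balances both:
fV = (1/ρ)|∂P/∂n| + V²/R  →  V² − fR·V + fR·V_g = 0
With fR = 1.21×10⁻⁴ × 1316×10³ m = 159 m/s:
V = [fR − √((fR)² − 4 fR V_g)]/2 = [159 − √(159² − 4×159×10)]/2 = 10.7 m/s
Supergeostrophic (V > V_g = 10 m/s), as expected around a high.
Converting: 10.7 m/s × 1.944 = 21 knots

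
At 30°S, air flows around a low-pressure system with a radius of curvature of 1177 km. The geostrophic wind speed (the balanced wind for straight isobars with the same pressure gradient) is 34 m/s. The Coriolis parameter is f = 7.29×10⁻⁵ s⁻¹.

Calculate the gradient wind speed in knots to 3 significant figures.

50.7 knots

Around a low, centrifugal force acts outward with Coriolis, so pressure-gradient force balances both:
(1/ρ)|∂P/∂n| = fV + V²/R  →  V² + fR·V − fR·V_g = 0
With fR = 7.29×10⁻⁵ × 1177×10³ m = 85.8 m/s:
V = [−fR + √((fR)² + 4 fR V_g)]/2 = [−85.8 + √(85.8² + 4×85.8×34)]/2 = 26.1 m/s
Subgeostrophic (V < V_g = 34 m/s), as expected around a low.
Converting: 26.1 m/s × 1.944 = 50.7 knots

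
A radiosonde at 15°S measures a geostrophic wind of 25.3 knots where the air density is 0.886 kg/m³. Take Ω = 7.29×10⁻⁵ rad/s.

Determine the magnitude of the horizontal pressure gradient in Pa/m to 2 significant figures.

4.4×10⁻⁴ Pa/m

Coriolis parameter at 15°S:
f = 2Ω sin φ = 2 × 7.29×10⁻⁵ × sin 15° = 3.77×10⁻⁵ s⁻¹
Wind speed in SI: 25.3 knots = 13.0 m/s
Geostrophic balance rearranged: |∂P/∂n| = f ρ V_g
|∂P/∂n| = 3.77×10⁻⁵ × 0.886 × 13.0 = 4.35×10⁻⁴ Pa/m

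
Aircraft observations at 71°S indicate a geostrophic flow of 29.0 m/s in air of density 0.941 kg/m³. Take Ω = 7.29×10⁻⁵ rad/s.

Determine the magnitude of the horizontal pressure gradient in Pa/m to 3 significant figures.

Coriolis parameter at 71°S:
f = 2Ω sin φ = 2 × 7.29×10⁻⁵ × sin 71° = 1.38×10⁻⁴ s⁻¹
Geostrophic balance rearranged: |∂P/∂n| = f ρ V_g
|∂P/∂n| = 1.38×10⁻⁴ × 0.941 × 29.0 = 3.76×10⁻³ Pa/m

3.76×10⁻³ Pa/m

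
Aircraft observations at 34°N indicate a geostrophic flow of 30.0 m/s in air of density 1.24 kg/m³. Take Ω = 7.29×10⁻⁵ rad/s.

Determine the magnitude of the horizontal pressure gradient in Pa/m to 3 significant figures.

Coriolis parameter at 34°N:
f = 2Ω sin φ = 2 × 7.29×10⁻⁵ × sin 34° = 8.15×10⁻⁵ s⁻¹
Geostrophic balance rearranged: |∂P/∂n| = f ρ V_g
|∂P/∂n| = 8.15×10⁻⁵ × 1.24 × 30.0 = 3.03×10⁻³ Pa/m

3.03×10⁻³ Pa/m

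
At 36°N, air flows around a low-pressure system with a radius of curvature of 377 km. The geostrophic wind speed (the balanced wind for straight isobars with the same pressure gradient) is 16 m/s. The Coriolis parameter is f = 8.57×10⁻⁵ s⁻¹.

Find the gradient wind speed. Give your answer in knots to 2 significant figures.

Around a low, centrifugal force acts outward with Coriolis, so pressure-gradient force balances both:
(1/ρ)|∂P/∂n| = fV + V²/R  →  V² + fR·V − fR·V_g = 0
With fR = 8.57×10⁻⁵ × 377×10³ m = 32.3 m/s:
V = [−fR + √((fR)² + 4 fR V_g)]/2 = [−32.3 + √(32.3² + 4×32.3×16)]/2 = 11.7 m/s
Subgeostrophic (V < V_g = 16 m/s), as expected around a low.
Converting: 11.7 m/s × 1.944 = 23 knots

23 knots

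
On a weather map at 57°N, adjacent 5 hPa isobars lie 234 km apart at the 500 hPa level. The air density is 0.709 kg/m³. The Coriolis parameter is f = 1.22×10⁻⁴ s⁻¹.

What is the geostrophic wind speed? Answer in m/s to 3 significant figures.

24.7 m/s

Pressure gradient: |∂P/∂n| = 500 Pa / 234000 m = 2.14×10⁻³ Pa/m
Geostrophic balance (pressure-gradient force = Coriolis force):
V_g = (1/(fρ)) |∂P/∂n| = 2.14×10⁻³ / (1.22×10⁻⁴ × 0.709) = 24.7 m/s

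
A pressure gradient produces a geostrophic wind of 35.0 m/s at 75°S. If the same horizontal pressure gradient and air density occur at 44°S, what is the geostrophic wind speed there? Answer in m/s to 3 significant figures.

With the same pressure gradient and density, V_g ∝ 1/f ∝ 1/sin φ.
V₂ = V₁ · sin φ₁ / sin φ₂ = 35.0 × sin 75° / sin 44°
V₂ = 35.0 × 0.9659/0.6947 = 48.7 m/s

48.7 m/s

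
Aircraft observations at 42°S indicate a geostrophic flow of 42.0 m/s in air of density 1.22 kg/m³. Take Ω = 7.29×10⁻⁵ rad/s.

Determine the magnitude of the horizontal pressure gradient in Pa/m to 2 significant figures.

Coriolis parameter at 42°S:
f = 2Ω sin φ = 2 × 7.29×10⁻⁵ × sin 42° = 9.76×10⁻⁵ s⁻¹
Geostrophic balance rearranged: |∂P/∂n| = f ρ V_g
|∂P/∂n| = 9.76×10⁻⁵ × 1.22 × 42.0 = 5.00×10⁻³ Pa/m

5.0×10⁻³ Pa/m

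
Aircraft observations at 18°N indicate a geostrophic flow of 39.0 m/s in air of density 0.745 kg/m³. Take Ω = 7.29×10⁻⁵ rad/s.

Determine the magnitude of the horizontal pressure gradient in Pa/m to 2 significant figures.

1.3×10⁻³ Pa/m

Coriolis parameter at 18°N:
f = 2Ω sin φ = 2 × 7.29×10⁻⁵ × sin 18° = 4.51×10⁻⁵ s⁻¹
Geostrophic balance rearranged: |∂P/∂n| = f ρ V_g
|∂P/∂n| = 4.51×10⁻⁵ × 0.745 × 39.0 = 1.31×10⁻³ Pa/m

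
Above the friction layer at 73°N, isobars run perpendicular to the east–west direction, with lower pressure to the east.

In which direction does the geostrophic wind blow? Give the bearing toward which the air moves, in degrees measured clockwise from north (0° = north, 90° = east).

180°

The pressure-gradient force points toward the east (bearing 090°).
Geostrophic balance: in the Northern Hemisphere the Coriolis force deflects motion to the right, so the geostrophic wind blows 90° to the right of the pressure-gradient force (low pressure on the left).
Rotating 090° by 90° clockwise gives 180° — the wind blows toward the south.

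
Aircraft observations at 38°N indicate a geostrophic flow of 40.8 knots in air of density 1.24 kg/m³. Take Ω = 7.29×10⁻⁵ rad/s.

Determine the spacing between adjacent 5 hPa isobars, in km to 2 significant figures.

210 km

Coriolis parameter at 38°N:
f = 2Ω sin φ = 2 × 7.29×10⁻⁵ × sin 38° = 8.98×10⁻⁵ s⁻¹
Wind speed in SI: 40.8 knots = 21.0 m/s
Geostrophic balance rearranged: |∂P/∂n| = f ρ V_g
|∂P/∂n| = 8.98×10⁻⁵ × 1.24 × 21.0 = 2.34×10⁻³ Pa/m
Isobar spacing: Δn = ΔP/|∂P/∂n| = 500 Pa / 2.34×10⁻³ Pa/m = 214018 m ≈ 210 km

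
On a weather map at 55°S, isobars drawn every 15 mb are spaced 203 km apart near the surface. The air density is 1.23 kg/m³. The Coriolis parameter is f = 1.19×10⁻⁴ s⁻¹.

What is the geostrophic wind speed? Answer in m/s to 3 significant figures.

50.5 m/s

Pressure gradient: |∂P/∂n| = 1500 Pa / 203000 m = 7.39×10⁻³ Pa/m
Geostrophic balance (pressure-gradient force = Coriolis force):
V_g = (1/(fρ)) |∂P/∂n| = 7.39×10⁻³ / (1.19×10⁻⁴ × 1.23) = 50.5 m/s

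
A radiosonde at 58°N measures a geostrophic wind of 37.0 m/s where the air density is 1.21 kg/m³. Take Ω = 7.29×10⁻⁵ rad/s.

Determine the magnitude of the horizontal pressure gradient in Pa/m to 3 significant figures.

Coriolis parameter at 58°N:
f = 2Ω sin φ = 2 × 7.29×10⁻⁵ × sin 58° = 1.24×10⁻⁴ s⁻¹
Geostrophic balance rearranged: |∂P/∂n| = f ρ V_g
|∂P/∂n| = 1.24×10⁻⁴ × 1.21 × 37.0 = 5.54×10⁻³ Pa/m

5.54×10⁻³ Pa/m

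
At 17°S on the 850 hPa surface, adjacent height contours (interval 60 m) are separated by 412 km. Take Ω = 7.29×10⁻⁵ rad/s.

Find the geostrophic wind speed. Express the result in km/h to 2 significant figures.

Coriolis parameter at 17°S:
f = 2Ω sin φ = 2 × 7.29×10⁻⁵ × sin 17° = 4.26×10⁻⁵ s⁻¹
Height gradient: |∂Z/∂n| = 60 m / 412000 m = 1.46×10⁻⁴
On a pressure surface, geostrophic balance gives V_g = (g/f)|∂Z/∂n|:
V_g = 9.81 × 1.46×10⁻⁴ / 4.26×10⁻⁵ = 33.5 m/s
Converting: 33.5 m/s × 3.6 = 120 km/h

120 km/h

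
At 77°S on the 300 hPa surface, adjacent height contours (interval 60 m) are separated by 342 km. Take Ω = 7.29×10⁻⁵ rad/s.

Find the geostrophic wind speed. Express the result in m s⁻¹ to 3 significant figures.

Coriolis parameter at 77°S:
f = 2Ω sin φ = 2 × 7.29×10⁻⁵ × sin 77° = 1.42×10⁻⁴ s⁻¹
Height gradient: |∂Z/∂n| = 60 m / 342000 m = 1.75×10⁻⁴
On a pressure surface, geostrophic balance gives V_g = (g/f)|∂Z/∂n|:
V_g = 9.81 × 1.75×10⁻⁴ / 1.42×10⁻⁴ = 12.1 m/s

12.1 m s⁻¹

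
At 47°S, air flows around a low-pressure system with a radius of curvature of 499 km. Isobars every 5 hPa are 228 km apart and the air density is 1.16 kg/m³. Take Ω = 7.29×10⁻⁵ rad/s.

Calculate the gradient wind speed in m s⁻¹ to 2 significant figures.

14 m s⁻¹

Coriolis parameter at 47°S:
f = 2Ω sin φ = 2 × 7.29×10⁻⁵ × sin 47° = 1.07×10⁻⁴ s⁻¹
Pressure gradient: |∂P/∂n| = 500 Pa / 228000 m = 2.19×10⁻³ Pa/m
Geostrophic speed: V_g = |∂P/∂n|/(fρ) = 2.19×10⁻³/(1.07×10⁻⁴ × 1.16) = 17.7 m/s
Around a low, centrifugal force acts outward with Coriolis, so pressure-gradient force balances both:
(1/ρ)|∂P/∂n| = fV + V²/R  →  V² + fR·V − fR·V_g = 0
With fR = 1.07×10⁻⁴ × 499×10³ m = 53.2 m/s:
V = [−fR + √((fR)² + 4 fR V_g)]/2 = [−53.2 + √(53.2² + 4×53.2×17.7)]/2 = 14 m/s
Subgeostrophic (V < V_g = 17.7 m/s), as expected around a low.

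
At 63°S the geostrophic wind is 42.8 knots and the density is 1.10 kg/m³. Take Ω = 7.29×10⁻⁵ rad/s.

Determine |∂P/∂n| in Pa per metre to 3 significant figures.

Coriolis parameter at 63°S:
f = 2Ω sin φ = 2 × 7.29×10⁻⁵ × sin 63° = 1.30×10⁻⁴ s⁻¹
Wind speed in SI: 42.8 knots = 22.0 m/s
Geostrophic balance rearranged: |∂P/∂n| = f ρ V_g
|∂P/∂n| = 1.30×10⁻⁴ × 1.10 × 22.0 = 3.15×10⁻³ Pa/m

3.15×10⁻³ Pa/m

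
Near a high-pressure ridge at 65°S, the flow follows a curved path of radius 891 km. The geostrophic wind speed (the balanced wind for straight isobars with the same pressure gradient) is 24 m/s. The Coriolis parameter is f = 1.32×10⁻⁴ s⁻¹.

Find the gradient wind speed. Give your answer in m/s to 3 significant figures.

33.6 m/s

Around a high, pressure-gradient force acts outward with centrifugal, so Coriolis balances both:
fV = (1/ρ)|∂P/∂n| + V²/R  →  V² − fR·V + fR·V_g = 0
With fR = 1.32×10⁻⁴ × 891×10³ m = 118 m/s:
V = [fR − √((fR)² − 4 fR V_g)]/2 = [118 − √(118² − 4×118×24)]/2 = 33.6 m/s
Supergeostrophic (V > V_g = 24 m/s), as expected around a high.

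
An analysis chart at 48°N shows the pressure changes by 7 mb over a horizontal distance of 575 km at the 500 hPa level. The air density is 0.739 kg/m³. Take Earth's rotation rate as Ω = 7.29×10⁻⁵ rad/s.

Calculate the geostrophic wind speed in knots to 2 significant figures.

30 knots

Coriolis parameter at 48°N:
f = 2Ω sin φ = 2 × 7.29×10⁻⁵ × sin 48° = 1.08×10⁻⁴ s⁻¹
Pressure gradient: |∂P/∂n| = 700 Pa / 575000 m = 1.22×10⁻³ Pa/m
Geostrophic balance (pressure-gradient force = Coriolis force):
V_g = (1/(fρ)) |∂P/∂n| = 1.22×10⁻³ / (1.08×10⁻⁴ × 0.739) = 15.2 m/s
Converting: 15.2 m/s × 1.944 = 30 knots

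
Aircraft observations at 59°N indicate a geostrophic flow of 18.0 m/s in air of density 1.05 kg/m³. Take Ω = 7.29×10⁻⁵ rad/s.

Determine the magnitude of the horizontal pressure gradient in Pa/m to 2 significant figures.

2.4×10⁻³ Pa/m

Coriolis parameter at 59°N:
f = 2Ω sin φ = 2 × 7.29×10⁻⁵ × sin 59° = 1.25×10⁻⁴ s⁻¹
Geostrophic balance rearranged: |∂P/∂n| = f ρ V_g
|∂P/∂n| = 1.25×10⁻⁴ × 1.05 × 18.0 = 2.36×10⁻³ Pa/m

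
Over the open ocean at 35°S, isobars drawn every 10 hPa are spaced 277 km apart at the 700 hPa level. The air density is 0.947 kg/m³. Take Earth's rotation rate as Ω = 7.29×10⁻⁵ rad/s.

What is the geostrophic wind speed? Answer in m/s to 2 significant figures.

Coriolis parameter at 35°S:
f = 2Ω sin φ = 2 × 7.29×10⁻⁵ × sin 35° = 8.36×10⁻⁵ s⁻¹
Pressure gradient: |∂P/∂n| = 1000 Pa / 277000 m = 3.61×10⁻³ Pa/m
Geostrophic balance (pressure-gradient force = Coriolis force):
V_g = (1/(fρ)) |∂P/∂n| = 3.61×10⁻³ / (8.36×10⁻⁵ × 0.947) = 45.6 m/s

46 m/s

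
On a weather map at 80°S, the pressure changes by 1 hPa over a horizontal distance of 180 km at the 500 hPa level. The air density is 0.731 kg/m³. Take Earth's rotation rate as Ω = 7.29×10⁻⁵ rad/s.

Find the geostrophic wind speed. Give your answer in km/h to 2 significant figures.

Coriolis parameter at 80°S:
f = 2Ω sin φ = 2 × 7.29×10⁻⁵ × sin 80° = 1.44×10⁻⁴ s⁻¹
Pressure gradient: |∂P/∂n| = 100 Pa / 180000 m = 5.56×10⁻⁴ Pa/m
Geostrophic balance (pressure-gradient force = Coriolis force):
V_g = (1/(fρ)) |∂P/∂n| = 5.56×10⁻⁴ / (1.44×10⁻⁴ × 0.731) = 5.29 m/s
Converting: 5.29 m/s × 3.6 = 19 km/h

19 km/h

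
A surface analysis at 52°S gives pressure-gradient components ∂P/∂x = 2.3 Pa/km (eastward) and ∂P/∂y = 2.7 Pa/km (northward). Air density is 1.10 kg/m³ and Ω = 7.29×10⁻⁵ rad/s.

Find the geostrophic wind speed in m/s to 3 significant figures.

28.1 m/s

Coriolis parameter at 52°S:
f = 2Ω sin φ = 2 × 7.29×10⁻⁵ × sin 52° = 1.15×10⁻⁴ s⁻¹
In the Southern Hemisphere f is negative: f = −1.15×10⁻⁴ s⁻¹.
Component geostrophic relations (x east, y north):
u_g = −(1/(fρ)) ∂P/∂y,  v_g = (1/(fρ)) ∂P/∂x
u_g = −(2.7×10⁻³)/(−1.15×10⁻⁴ × 1.10) = 21.4 m/s;  v_g = (2.3×10⁻³)/(−1.15×10⁻⁴ × 1.10) = −18.2 m/s
|V_g| = √(u_g² + v_g²) = 28.1 m/s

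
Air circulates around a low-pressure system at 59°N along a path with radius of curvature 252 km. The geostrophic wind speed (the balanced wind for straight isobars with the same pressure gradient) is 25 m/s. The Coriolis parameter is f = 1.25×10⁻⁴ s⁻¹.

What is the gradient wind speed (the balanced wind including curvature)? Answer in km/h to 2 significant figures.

Around a low, centrifugal force acts outward with Coriolis, so pressure-gradient force balances both:
(1/ρ)|∂P/∂n| = fV + V²/R  →  V² + fR·V − fR·V_g = 0
With fR = 1.25×10⁻⁴ × 252×10³ m = 31.5 m/s:
V = [−fR + √((fR)² + 4 fR V_g)]/2 = [−31.5 + √(31.5² + 4×31.5×25)]/2 = 16.4 m/s
Subgeostrophic (V < V_g = 25 m/s), as expected around a low.
Converting: 16.4 m/s × 3.6 = 59 km/h

59 km/h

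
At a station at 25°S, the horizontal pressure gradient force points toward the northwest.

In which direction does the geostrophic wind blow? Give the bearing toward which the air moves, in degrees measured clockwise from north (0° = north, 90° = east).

225°

The pressure-gradient force points toward the northwest (bearing 315°).
Geostrophic balance: in the Southern Hemisphere the Coriolis force deflects motion to the left, so the geostrophic wind blows 90° to the left of the pressure-gradient force (low pressure on the right).
Rotating 315° by 90° counterclockwise gives 225° — the wind blows toward the southwest.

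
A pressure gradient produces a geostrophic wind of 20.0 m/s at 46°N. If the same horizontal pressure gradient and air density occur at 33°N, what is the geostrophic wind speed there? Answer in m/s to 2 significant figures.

With the same pressure gradient and density, V_g ∝ 1/f ∝ 1/sin φ.
V₂ = V₁ · sin φ₁ / sin φ₂ = 20.0 × sin 46° / sin 33°
V₂ = 20.0 × 0.7193/0.5446 = 26 m/s

26 m/s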